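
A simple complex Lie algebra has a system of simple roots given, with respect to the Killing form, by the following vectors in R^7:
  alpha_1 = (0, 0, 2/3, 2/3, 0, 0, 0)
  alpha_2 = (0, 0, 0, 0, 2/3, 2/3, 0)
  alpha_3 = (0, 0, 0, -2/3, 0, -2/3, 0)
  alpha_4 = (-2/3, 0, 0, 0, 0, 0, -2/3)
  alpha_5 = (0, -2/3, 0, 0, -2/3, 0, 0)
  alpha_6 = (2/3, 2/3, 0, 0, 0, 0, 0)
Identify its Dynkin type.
A6

Compute the Cartan integers a_ij = 2(alpha_i, alpha_j)/(alpha_j, alpha_j); the resulting 6x6 Cartan matrix is
[[2, 0, -1, 0, 0, 0], [0, 2, -1, 0, -1, 0], [-1, -1, 2, 0, 0, 0], [0, 0, 0, 2, 0, -1], [0, -1, 0, 0, 2, -1], [0, 0, 0, -1, -1, 2]].
All simple roots have the same length, so the diagram is simply laced. The associated Dynkin diagram is a chain of 6 nodes with single edges (A_6), so the type is A_6 (the algebra sl(7)).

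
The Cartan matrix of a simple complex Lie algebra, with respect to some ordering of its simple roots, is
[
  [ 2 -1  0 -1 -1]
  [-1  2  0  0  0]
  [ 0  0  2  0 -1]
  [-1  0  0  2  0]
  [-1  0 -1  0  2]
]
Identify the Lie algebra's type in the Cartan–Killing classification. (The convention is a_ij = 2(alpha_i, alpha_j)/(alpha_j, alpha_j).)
The matrix has rank 5 with 2's on the diagonal. Reading the off-diagonal entries as Dynkin edges (a single edge where a_ij = a_ji = -1; a double or triple edge where a_ij * a_ji = 2 or 3), the diagram is a chain of 3 nodes with a fork of two nodes at one end (D_5). One simple-root ordering that puts it in standard form is (alpha_3, alpha_5, alpha_1, alpha_4, alpha_2). So the algebra is type D_5, i.e. so(10).

D_5 (so(10))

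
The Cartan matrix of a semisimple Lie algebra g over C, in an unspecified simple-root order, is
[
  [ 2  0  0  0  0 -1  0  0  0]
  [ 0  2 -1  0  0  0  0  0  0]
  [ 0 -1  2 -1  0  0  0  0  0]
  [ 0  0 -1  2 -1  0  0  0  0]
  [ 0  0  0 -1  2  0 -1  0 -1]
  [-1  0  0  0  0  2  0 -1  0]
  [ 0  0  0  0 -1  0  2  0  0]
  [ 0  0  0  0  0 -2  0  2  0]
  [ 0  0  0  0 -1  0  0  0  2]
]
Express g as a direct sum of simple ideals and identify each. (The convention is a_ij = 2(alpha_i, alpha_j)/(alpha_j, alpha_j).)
The diagram associated to this matrix has two connected components: the simple roots {alpha_1, alpha_6, alpha_8} form a chain of 3 nodes with a double edge at one end; the terminal node there is the unique long simple root (C_3), and {alpha_2, alpha_3, alpha_4, alpha_5, alpha_7, alpha_9} form a chain of 4 nodes with a fork of two nodes at one end (D_6). A semisimple Lie algebra decomposes uniquely as the direct sum of simple ideals, one per connected component of its Dynkin diagram, so g ≅ C_3 ⊕ D_6 (dimension 21 + 66 = 87).

C_3 ⊕ D_6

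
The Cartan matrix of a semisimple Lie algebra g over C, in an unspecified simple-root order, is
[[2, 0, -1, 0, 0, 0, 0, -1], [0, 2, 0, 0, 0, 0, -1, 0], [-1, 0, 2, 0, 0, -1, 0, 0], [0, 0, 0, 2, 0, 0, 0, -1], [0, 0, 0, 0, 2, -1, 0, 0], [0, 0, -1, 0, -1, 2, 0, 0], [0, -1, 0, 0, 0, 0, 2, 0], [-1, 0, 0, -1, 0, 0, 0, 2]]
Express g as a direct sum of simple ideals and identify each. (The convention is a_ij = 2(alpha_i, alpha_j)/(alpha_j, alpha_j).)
The diagram associated to this matrix has two connected components: the simple roots {alpha_2, alpha_7} form a chain of 2 nodes with single edges (A_2), and {alpha_1, alpha_3, alpha_4, alpha_5, alpha_6, alpha_8} form a chain of 6 nodes with single edges (A_6). A semisimple Lie algebra decomposes uniquely as the direct sum of simple ideals, one per connected component of its Dynkin diagram, so g ≅ A_2 ⊕ A_6 (dimension 8 + 48 = 56).

A_2 (sl(3)) ⊕ A_6 (sl(7))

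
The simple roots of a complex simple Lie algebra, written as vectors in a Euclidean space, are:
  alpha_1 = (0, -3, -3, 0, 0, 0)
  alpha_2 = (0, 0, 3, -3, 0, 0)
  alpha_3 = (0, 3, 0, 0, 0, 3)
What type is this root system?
A_3

Compute the Cartan integers a_ij = 2(alpha_i, alpha_j)/(alpha_j, alpha_j); the resulting 3x3 Cartan matrix is
[[2, -1, -1], [-1, 2, 0], [-1, 0, 2]].
All simple roots have the same length, so the diagram is simply laced. The associated Dynkin diagram is a chain of 3 nodes with single edges (A_3), so the type is A_3 (the algebra sl(4)).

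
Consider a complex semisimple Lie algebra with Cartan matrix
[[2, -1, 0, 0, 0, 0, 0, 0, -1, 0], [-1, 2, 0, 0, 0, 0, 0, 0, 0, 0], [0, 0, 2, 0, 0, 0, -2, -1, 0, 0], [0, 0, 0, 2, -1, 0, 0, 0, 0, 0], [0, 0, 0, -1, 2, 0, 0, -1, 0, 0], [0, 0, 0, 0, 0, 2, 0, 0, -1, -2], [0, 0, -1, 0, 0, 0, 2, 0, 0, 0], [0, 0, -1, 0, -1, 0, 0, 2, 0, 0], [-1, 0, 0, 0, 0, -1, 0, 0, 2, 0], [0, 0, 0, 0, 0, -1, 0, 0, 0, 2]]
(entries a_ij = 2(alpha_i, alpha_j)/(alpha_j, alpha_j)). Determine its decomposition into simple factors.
B_5 + B_5

The diagram associated to this matrix has two connected components: the simple roots {alpha_3, alpha_4, alpha_5, alpha_7, alpha_8} form a chain of 5 nodes with a double edge at one end; the terminal node there is the unique short simple root (B_5), and {alpha_1, alpha_2, alpha_6, alpha_9, alpha_10} form a chain of 5 nodes with a double edge at one end; the terminal node there is the unique short simple root (B_5). A semisimple Lie algebra decomposes uniquely as the direct sum of simple ideals, one per connected component of its Dynkin diagram, so g ≅ B_5 ⊕ B_5 (dimension 55 + 55 = 110).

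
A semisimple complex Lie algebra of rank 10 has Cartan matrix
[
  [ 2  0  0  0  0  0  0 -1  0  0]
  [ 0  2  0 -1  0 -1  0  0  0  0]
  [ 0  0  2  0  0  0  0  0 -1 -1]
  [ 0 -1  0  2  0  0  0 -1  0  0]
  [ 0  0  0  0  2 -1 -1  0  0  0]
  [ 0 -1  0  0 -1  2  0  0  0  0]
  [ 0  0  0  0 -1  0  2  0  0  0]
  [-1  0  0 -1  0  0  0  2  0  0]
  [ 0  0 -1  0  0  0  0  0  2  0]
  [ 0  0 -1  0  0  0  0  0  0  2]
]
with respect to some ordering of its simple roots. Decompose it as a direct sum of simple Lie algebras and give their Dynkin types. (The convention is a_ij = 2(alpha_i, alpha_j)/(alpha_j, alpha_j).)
A_3 (sl(4)) + A_7 (sl(8))

The diagram associated to this matrix has two connected components: the simple roots {alpha_3, alpha_9, alpha_10} form a chain of 3 nodes with single edges (A_3), and {alpha_1, alpha_2, alpha_4, alpha_5, alpha_6, alpha_7, alpha_8} form a chain of 7 nodes with single edges (A_7). A semisimple Lie algebra decomposes uniquely as the direct sum of simple ideals, one per connected component of its Dynkin diagram, so g ≅ A_3 ⊕ A_7 (dimension 15 + 63 = 78).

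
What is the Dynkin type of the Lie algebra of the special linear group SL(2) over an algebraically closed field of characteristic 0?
A1

This is sl(2), which has dimension 2^2 - 1 = 3 and rank 2 - 1 = 1 (a Cartan subalgebra is the diagonal traceless matrices). In the classification of classical Lie algebras, the special linear algebra sl(n+1) has type A_n; here n = 1, so the Dynkin diagram is a chain of 1 nodes with single edges (A_1). Hence the type is A_1.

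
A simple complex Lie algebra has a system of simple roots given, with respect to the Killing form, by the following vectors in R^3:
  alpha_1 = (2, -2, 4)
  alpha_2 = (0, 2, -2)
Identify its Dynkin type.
Compute the Cartan integers a_ij = 2(alpha_i, alpha_j)/(alpha_j, alpha_j); the resulting 2x2 Cartan matrix is
[[2, -3], [-1, 2]].
The roots have two lengths (squared-length ratio 3:1); the short ones are alpha_{2}. The associated Dynkin diagram is two nodes joined by a triple edge (G_2), so the type is G_2.

G_2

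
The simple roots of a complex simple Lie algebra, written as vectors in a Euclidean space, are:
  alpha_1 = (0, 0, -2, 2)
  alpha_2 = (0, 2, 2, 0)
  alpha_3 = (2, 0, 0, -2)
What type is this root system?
Compute the Cartan integers a_ij = 2(alpha_i, alpha_j)/(alpha_j, alpha_j); the resulting 3x3 Cartan matrix is
[[2, -1, -1], [-1, 2, 0], [-1, 0, 2]].
All simple roots have the same length, so the diagram is simply laced. The associated Dynkin diagram is a chain of 3 nodes with single edges (A_3), so the type is A_3 (the algebra sl(4)).

A_3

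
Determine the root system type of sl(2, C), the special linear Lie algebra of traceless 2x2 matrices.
A1

This is sl(2), which has dimension 2^2 - 1 = 3 and rank 2 - 1 = 1 (a Cartan subalgebra is the diagonal traceless matrices). In the classification of classical Lie algebras, the special linear algebra sl(n+1) has type A_n; here n = 1, so the Dynkin diagram is a chain of 1 nodes with single edges (A_1). Hence the type is A_1.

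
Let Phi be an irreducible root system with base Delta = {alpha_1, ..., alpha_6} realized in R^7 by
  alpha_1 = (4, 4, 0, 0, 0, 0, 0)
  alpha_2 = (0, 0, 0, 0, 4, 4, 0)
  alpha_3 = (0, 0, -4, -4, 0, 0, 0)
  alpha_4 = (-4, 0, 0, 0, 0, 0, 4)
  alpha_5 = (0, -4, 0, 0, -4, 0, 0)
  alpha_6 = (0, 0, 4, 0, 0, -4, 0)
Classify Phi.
Compute the Cartan integers a_ij = 2(alpha_i, alpha_j)/(alpha_j, alpha_j); the resulting 6x6 Cartan matrix is
[[2, 0, 0, -1, -1, 0], [0, 2, 0, 0, -1, -1], [0, 0, 2, 0, 0, -1], [-1, 0, 0, 2, 0, 0], [-1, -1, 0, 0, 2, 0], [0, -1, -1, 0, 0, 2]].
All simple roots have the same length, so the diagram is simply laced. The associated Dynkin diagram is a chain of 6 nodes with single edges (A_6), so the type is A_6 (the algebra sl(7)).

A_6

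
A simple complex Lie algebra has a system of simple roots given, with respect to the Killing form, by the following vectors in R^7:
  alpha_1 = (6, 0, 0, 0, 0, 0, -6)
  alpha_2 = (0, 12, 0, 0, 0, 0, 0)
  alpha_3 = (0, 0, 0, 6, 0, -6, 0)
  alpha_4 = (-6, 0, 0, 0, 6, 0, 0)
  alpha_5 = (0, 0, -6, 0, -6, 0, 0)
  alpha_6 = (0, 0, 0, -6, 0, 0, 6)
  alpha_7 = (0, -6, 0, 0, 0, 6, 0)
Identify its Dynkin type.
type C_7

Compute the Cartan integers a_ij = 2(alpha_i, alpha_j)/(alpha_j, alpha_j); the resulting 7x7 Cartan matrix is
[[2, 0, 0, -1, 0, -1, 0], [0, 2, 0, 0, 0, 0, -2], [0, 0, 2, 0, 0, -1, -1], [-1, 0, 0, 2, -1, 0, 0], [0, 0, 0, -1, 2, 0, 0], [-1, 0, -1, 0, 0, 2, 0], [0, -1, -1, 0, 0, 0, 2]].
The roots have two lengths (squared-length ratio 2:1); the short ones are alpha_{1,3,4,5,6,7}. The associated Dynkin diagram is a chain of 7 nodes with a double edge at one end; the terminal node there is the unique long simple root (C_7), so the type is C_7 (the algebra sp(14)).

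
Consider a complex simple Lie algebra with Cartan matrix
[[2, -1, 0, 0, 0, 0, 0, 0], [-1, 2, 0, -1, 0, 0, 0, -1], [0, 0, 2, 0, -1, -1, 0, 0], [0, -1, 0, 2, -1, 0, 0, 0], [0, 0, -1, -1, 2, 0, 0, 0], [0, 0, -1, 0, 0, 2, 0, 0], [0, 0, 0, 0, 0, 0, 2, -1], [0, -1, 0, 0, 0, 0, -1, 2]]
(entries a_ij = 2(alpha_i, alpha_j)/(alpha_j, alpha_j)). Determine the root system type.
E_8

The matrix has rank 8 with 2's on the diagonal. Reading the off-diagonal entries as Dynkin edges (a single edge where a_ij = a_ji = -1; a double or triple edge where a_ij * a_ji = 2 or 3), the diagram is a chain of 7 nodes with one extra node attached to the third node from one end (E_8). One simple-root ordering that puts it in standard form is (alpha_7, alpha_1, alpha_8, alpha_2, alpha_4, alpha_5, alpha_3, alpha_6). So the algebra is type E_8.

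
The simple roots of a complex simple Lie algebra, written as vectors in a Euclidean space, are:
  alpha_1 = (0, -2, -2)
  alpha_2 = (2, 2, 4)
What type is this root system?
Compute the Cartan integers a_ij = 2(alpha_i, alpha_j)/(alpha_j, alpha_j); the resulting 2x2 Cartan matrix is
[[2, -1], [-3, 2]].
The roots have two lengths (squared-length ratio 3:1); the short ones are alpha_{1}. The associated Dynkin diagram is two nodes joined by a triple edge (G_2), so the type is G_2.

G_2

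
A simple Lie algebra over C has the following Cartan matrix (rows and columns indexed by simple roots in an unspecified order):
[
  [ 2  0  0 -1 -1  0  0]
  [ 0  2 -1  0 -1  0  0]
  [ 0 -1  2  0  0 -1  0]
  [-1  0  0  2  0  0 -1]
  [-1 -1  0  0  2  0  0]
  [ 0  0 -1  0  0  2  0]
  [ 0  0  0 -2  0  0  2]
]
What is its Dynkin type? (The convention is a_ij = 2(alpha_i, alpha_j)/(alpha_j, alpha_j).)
C7

The matrix has rank 7 with 2's on the diagonal. Reading the off-diagonal entries as Dynkin edges (a single edge where a_ij = a_ji = -1; a double or triple edge where a_ij * a_ji = 2 or 3), the diagram is a chain of 7 nodes with a double edge at one end; the terminal node there is the unique long simple root (C_7). One simple-root ordering that puts it in standard form is (alpha_6, alpha_3, alpha_2, alpha_5, alpha_1, alpha_4, alpha_7). So the algebra is type C_7, i.e. sp(14).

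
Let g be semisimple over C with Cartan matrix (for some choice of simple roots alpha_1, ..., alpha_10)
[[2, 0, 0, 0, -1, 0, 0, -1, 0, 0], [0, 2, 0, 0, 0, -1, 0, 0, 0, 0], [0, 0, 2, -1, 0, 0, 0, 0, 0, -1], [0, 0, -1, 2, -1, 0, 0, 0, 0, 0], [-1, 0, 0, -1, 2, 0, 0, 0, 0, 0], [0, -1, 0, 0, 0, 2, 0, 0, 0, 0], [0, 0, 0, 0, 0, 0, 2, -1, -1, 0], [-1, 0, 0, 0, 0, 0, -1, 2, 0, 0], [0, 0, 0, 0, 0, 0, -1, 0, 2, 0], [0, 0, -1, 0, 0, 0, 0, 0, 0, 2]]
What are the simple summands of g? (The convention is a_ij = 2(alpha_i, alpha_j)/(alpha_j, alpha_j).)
A_2 (sl(3)) ⊕ A_8 (sl(9))

The diagram associated to this matrix has two connected components: the simple roots {alpha_2, alpha_6} form a chain of 2 nodes with single edges (A_2), and {alpha_1, alpha_3, alpha_4, alpha_5, alpha_7, alpha_8, alpha_9, alpha_10} form a chain of 8 nodes with single edges (A_8). A semisimple Lie algebra decomposes uniquely as the direct sum of simple ideals, one per connected component of its Dynkin diagram, so g ≅ A_2 ⊕ A_8 (dimension 8 + 80 = 88).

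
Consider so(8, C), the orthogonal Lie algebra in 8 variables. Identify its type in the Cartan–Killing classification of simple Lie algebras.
This is so(8) with 8 even, which has dimension 8(8-1)/2 = 28 and rank 8/2 = 4. In the classification of classical Lie algebras, the orthogonal algebra so(2n) in an even number of variables has type D_n; here n = 4, so the Dynkin diagram is a chain of 2 nodes with a fork of two nodes at one end (D_4). Hence the type is D_4.

D4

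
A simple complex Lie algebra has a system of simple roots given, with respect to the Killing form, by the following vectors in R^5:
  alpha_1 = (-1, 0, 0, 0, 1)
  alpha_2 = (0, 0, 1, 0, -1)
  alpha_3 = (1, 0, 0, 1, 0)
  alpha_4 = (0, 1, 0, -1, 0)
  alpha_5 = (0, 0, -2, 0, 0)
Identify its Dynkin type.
C_5 (sp(10))

Compute the Cartan integers a_ij = 2(alpha_i, alpha_j)/(alpha_j, alpha_j); the resulting 5x5 Cartan matrix is
[[2, -1, -1, 0, 0], [-1, 2, 0, 0, -1], [-1, 0, 2, -1, 0], [0, 0, -1, 2, 0], [0, -2, 0, 0, 2]].
The roots have two lengths (squared-length ratio 2:1); the short ones are alpha_{1,2,3,4}. The associated Dynkin diagram is a chain of 5 nodes with a double edge at one end; the terminal node there is the unique long simple root (C_5), so the type is C_5 (the algebra sp(10)).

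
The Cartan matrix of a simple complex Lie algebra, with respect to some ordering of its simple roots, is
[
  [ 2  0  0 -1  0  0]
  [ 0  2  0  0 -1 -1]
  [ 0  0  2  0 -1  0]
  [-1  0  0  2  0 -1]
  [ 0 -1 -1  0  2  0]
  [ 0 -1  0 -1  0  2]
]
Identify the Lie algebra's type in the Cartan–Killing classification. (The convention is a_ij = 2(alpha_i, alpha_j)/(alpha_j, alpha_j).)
The matrix has rank 6 with 2's on the diagonal. Reading the off-diagonal entries as Dynkin edges (a single edge where a_ij = a_ji = -1; a double or triple edge where a_ij * a_ji = 2 or 3), the diagram is a chain of 6 nodes with single edges (A_6). One simple-root ordering that puts it in standard form is (alpha_3, alpha_5, alpha_2, alpha_6, alpha_4, alpha_1). So the algebra is type A_6, i.e. sl(7).

type A_6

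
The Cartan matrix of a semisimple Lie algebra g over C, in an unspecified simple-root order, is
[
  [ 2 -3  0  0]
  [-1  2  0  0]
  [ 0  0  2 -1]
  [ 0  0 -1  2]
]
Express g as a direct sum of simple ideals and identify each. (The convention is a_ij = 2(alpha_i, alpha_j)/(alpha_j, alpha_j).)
The diagram associated to this matrix has two connected components: the simple roots {alpha_3, alpha_4} form a chain of 2 nodes with single edges (A_2), and {alpha_1, alpha_2} form two nodes joined by a triple edge (G_2). A semisimple Lie algebra decomposes uniquely as the direct sum of simple ideals, one per connected component of its Dynkin diagram, so g ≅ A_2 ⊕ G_2 (dimension 8 + 14 = 22).

type A_2 ⊕ type G_2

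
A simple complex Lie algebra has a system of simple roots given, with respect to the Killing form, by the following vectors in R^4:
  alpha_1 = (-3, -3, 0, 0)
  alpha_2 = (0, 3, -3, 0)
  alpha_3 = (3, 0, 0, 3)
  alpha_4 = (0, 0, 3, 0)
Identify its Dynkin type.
Compute the Cartan integers a_ij = 2(alpha_i, alpha_j)/(alpha_j, alpha_j); the resulting 4x4 Cartan matrix is
[[2, -1, -1, 0], [-1, 2, 0, -2], [-1, 0, 2, 0], [0, -1, 0, 2]].
The roots have two lengths (squared-length ratio 2:1); the short ones are alpha_{4}. The associated Dynkin diagram is a chain of 4 nodes with a double edge at one end; the terminal node there is the unique short simple root (B_4), so the type is B_4 (the algebra so(9)).

B_4 (so(9))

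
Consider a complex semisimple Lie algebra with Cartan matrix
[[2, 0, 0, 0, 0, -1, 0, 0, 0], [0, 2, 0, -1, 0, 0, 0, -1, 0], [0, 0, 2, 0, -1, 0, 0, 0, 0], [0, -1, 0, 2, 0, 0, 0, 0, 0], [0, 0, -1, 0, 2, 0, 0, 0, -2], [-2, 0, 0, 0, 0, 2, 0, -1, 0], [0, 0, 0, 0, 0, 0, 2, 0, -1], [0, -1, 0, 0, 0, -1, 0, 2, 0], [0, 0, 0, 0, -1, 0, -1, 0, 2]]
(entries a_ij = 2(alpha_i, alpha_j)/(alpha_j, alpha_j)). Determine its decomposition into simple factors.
The diagram associated to this matrix has two connected components: the simple roots {alpha_1, alpha_2, alpha_4, alpha_6, alpha_8} form a chain of 5 nodes with a double edge at one end; the terminal node there is the unique short simple root (B_5), and {alpha_3, alpha_5, alpha_7, alpha_9} form a chain of 4 nodes with a double edge between the middle two (F_4). A semisimple Lie algebra decomposes uniquely as the direct sum of simple ideals, one per connected component of its Dynkin diagram, so g ≅ B_5 ⊕ F_4 (dimension 55 + 52 = 107).

B_5 ⊕ F_4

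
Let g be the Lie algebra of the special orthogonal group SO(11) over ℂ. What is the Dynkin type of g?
B_5 (so(11))

This is so(11) with 11 odd, which has dimension 11(11-1)/2 = 55 and rank (11-1)/2 = 5. In the classification of classical Lie algebras, the orthogonal algebra so(2n+1) in an odd number of variables has type B_n; here n = 5, so the Dynkin diagram is a chain of 5 nodes with a double edge at one end; the terminal node there is the unique short simple root (B_5). Hence the type is B_5.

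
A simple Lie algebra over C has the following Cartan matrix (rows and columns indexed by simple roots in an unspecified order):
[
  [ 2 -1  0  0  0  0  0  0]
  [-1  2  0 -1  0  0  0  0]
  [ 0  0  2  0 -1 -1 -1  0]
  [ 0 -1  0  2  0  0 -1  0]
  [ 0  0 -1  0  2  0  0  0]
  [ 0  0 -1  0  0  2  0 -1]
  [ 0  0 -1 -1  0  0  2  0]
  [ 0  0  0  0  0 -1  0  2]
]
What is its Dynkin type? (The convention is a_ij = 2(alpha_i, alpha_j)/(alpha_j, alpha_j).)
E_8

The matrix has rank 8 with 2's on the diagonal. Reading the off-diagonal entries as Dynkin edges (a single edge where a_ij = a_ji = -1; a double or triple edge where a_ij * a_ji = 2 or 3), the diagram is a chain of 7 nodes with one extra node attached to the third node from one end (E_8). One simple-root ordering that puts it in standard form is (alpha_8, alpha_5, alpha_6, alpha_3, alpha_7, alpha_4, alpha_2, alpha_1). So the algebra is type E_8.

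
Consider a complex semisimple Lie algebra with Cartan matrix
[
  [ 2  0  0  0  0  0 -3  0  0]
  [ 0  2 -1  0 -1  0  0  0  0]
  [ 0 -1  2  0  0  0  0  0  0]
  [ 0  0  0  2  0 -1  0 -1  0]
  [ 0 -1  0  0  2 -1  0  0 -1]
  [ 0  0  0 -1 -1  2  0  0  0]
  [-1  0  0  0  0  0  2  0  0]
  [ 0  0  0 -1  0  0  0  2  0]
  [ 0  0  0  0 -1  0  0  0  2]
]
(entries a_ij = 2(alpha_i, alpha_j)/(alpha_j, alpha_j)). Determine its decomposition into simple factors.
The diagram associated to this matrix has two connected components: the simple roots {alpha_2, alpha_3, alpha_4, alpha_5, alpha_6, alpha_8, alpha_9} form a chain of 6 nodes with one extra node attached to the third node from one end (E_7), and {alpha_1, alpha_7} form two nodes joined by a triple edge (G_2). A semisimple Lie algebra decomposes uniquely as the direct sum of simple ideals, one per connected component of its Dynkin diagram, so g ≅ E_7 ⊕ G_2 (dimension 133 + 14 = 147).

E7 + G2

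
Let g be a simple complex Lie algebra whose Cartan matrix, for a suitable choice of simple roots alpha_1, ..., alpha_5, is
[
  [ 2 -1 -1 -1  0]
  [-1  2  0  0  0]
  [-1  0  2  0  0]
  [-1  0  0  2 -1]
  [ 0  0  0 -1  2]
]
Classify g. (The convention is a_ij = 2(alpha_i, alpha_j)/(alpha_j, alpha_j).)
The matrix has rank 5 with 2's on the diagonal. Reading the off-diagonal entries as Dynkin edges (a single edge where a_ij = a_ji = -1; a double or triple edge where a_ij * a_ji = 2 or 3), the diagram is a chain of 3 nodes with a fork of two nodes at one end (D_5). One simple-root ordering that puts it in standard form is (alpha_5, alpha_4, alpha_1, alpha_2, alpha_3). So the algebra is type D_5, i.e. so(10).

D_5 (so(10))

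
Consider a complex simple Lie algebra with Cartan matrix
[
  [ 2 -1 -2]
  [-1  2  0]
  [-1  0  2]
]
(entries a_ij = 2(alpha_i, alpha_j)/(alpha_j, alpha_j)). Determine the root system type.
The matrix has rank 3 with 2's on the diagonal. Reading the off-diagonal entries as Dynkin edges (a single edge where a_ij = a_ji = -1; a double or triple edge where a_ij * a_ji = 2 or 3), the diagram is a chain of 3 nodes with a double edge at one end; the terminal node there is the unique short simple root (B_3). One simple-root ordering that puts it in standard form is (alpha_2, alpha_1, alpha_3). So the algebra is type B_3, i.e. so(7).

B_3 (so(7))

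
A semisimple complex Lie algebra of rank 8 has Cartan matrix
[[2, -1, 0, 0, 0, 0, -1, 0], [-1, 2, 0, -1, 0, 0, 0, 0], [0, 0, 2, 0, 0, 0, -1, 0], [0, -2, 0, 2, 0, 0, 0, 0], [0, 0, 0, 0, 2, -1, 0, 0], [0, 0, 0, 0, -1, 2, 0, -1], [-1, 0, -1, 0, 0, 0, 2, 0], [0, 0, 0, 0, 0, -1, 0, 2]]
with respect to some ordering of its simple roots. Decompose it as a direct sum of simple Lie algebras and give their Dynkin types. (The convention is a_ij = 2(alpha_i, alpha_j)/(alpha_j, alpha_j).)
The diagram associated to this matrix has two connected components: the simple roots {alpha_5, alpha_6, alpha_8} form a chain of 3 nodes with single edges (A_3), and {alpha_1, alpha_2, alpha_3, alpha_4, alpha_7} form a chain of 5 nodes with a double edge at one end; the terminal node there is the unique long simple root (C_5). A semisimple Lie algebra decomposes uniquely as the direct sum of simple ideals, one per connected component of its Dynkin diagram, so g ≅ A_3 ⊕ C_5 (dimension 15 + 55 = 70).

type A_3 ⊕ type C_5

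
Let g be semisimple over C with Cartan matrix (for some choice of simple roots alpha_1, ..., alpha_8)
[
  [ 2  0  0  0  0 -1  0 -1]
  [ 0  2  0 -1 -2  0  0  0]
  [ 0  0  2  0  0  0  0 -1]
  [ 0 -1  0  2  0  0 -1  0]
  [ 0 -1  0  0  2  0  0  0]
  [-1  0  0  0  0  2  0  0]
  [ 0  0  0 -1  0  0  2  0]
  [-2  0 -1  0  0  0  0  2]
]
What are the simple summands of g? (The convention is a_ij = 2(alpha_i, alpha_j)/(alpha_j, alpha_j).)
The diagram associated to this matrix has two connected components: the simple roots {alpha_2, alpha_4, alpha_5, alpha_7} form a chain of 4 nodes with a double edge at one end; the terminal node there is the unique short simple root (B_4), and {alpha_1, alpha_3, alpha_6, alpha_8} form a chain of 4 nodes with a double edge between the middle two (F_4). A semisimple Lie algebra decomposes uniquely as the direct sum of simple ideals, one per connected component of its Dynkin diagram, so g ≅ B_4 ⊕ F_4 (dimension 36 + 52 = 88).

B4 + F4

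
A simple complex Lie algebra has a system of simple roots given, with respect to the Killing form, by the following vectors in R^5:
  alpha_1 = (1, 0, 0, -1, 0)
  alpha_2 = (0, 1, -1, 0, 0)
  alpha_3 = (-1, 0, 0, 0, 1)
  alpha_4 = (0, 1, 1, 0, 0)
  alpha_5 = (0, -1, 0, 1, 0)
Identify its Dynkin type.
Compute the Cartan integers a_ij = 2(alpha_i, alpha_j)/(alpha_j, alpha_j); the resulting 5x5 Cartan matrix is
[[2, 0, -1, 0, -1], [0, 2, 0, 0, -1], [-1, 0, 2, 0, 0], [0, 0, 0, 2, -1], [-1, -1, 0, -1, 2]].
All simple roots have the same length, so the diagram is simply laced. The associated Dynkin diagram is a chain of 3 nodes with a fork of two nodes at one end (D_5), so the type is D_5 (the algebra so(10)).

D5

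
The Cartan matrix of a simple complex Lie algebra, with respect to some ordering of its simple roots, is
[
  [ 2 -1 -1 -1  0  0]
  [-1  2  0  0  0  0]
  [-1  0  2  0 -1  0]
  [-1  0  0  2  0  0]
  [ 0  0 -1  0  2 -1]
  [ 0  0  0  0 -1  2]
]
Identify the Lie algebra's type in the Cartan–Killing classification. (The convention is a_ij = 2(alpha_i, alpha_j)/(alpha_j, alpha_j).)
D6

The matrix has rank 6 with 2's on the diagonal. Reading the off-diagonal entries as Dynkin edges (a single edge where a_ij = a_ji = -1; a double or triple edge where a_ij * a_ji = 2 or 3), the diagram is a chain of 4 nodes with a fork of two nodes at one end (D_6). One simple-root ordering that puts it in standard form is (alpha_6, alpha_5, alpha_3, alpha_1, alpha_2, alpha_4). So the algebra is type D_6, i.e. so(12).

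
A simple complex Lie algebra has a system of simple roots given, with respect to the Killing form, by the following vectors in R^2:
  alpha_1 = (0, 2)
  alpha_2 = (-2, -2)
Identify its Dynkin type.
type B_2

Compute the Cartan integers a_ij = 2(alpha_i, alpha_j)/(alpha_j, alpha_j); the resulting 2x2 Cartan matrix is
[[2, -1], [-2, 2]].
The roots have two lengths (squared-length ratio 2:1); the short ones are alpha_{1}. The associated Dynkin diagram is a chain of 2 nodes with a double edge at one end; the terminal node there is the unique short simple root (B_2), so the type is B_2 (the algebra so(5)).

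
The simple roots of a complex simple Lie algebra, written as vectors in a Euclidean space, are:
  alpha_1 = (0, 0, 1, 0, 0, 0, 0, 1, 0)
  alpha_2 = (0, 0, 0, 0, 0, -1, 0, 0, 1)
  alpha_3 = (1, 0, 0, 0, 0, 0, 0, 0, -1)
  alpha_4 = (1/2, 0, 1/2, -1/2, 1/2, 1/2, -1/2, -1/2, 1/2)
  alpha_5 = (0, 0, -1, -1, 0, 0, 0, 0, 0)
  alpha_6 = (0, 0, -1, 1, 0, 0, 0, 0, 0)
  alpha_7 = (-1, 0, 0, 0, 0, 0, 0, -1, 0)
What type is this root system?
Compute the Cartan integers a_ij = 2(alpha_i, alpha_j)/(alpha_j, alpha_j); the resulting 7x7 Cartan matrix is
[[2, 0, 0, 0, -1, -1, -1], [0, 2, -1, 0, 0, 0, 0], [0, -1, 2, 0, 0, 0, -1], [0, 0, 0, 2, 0, -1, 0], [-1, 0, 0, 0, 2, 0, 0], [-1, 0, 0, -1, 0, 2, 0], [-1, 0, -1, 0, 0, 0, 2]].
All simple roots have the same length, so the diagram is simply laced. The associated Dynkin diagram is a chain of 6 nodes with one extra node attached to the third node from one end (E_7), so the type is E_7.

E7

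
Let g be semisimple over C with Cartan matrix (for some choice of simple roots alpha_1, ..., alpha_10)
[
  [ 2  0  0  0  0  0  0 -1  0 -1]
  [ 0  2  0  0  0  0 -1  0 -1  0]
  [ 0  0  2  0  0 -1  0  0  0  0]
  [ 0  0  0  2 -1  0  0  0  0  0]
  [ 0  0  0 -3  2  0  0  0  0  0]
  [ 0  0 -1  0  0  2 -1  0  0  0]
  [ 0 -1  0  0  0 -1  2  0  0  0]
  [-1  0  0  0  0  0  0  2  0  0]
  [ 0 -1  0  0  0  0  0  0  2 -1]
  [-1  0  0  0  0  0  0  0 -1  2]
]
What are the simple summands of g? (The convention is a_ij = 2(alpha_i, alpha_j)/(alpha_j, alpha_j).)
The diagram associated to this matrix has two connected components: the simple roots {alpha_1, alpha_2, alpha_3, alpha_6, alpha_7, alpha_8, alpha_9, alpha_10} form a chain of 8 nodes with single edges (A_8), and {alpha_4, alpha_5} form two nodes joined by a triple edge (G_2). A semisimple Lie algebra decomposes uniquely as the direct sum of simple ideals, one per connected component of its Dynkin diagram, so g ≅ A_8 ⊕ G_2 (dimension 80 + 14 = 94).

A8 + G2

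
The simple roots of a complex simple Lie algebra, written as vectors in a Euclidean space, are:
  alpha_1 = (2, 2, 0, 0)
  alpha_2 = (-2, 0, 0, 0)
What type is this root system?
B_2

Compute the Cartan integers a_ij = 2(alpha_i, alpha_j)/(alpha_j, alpha_j); the resulting 2x2 Cartan matrix is
[[2, -2], [-1, 2]].
The roots have two lengths (squared-length ratio 2:1); the short ones are alpha_{2}. The associated Dynkin diagram is a chain of 2 nodes with a double edge at one end; the terminal node there is the unique short simple root (B_2), so the type is B_2 (the algebra so(5)).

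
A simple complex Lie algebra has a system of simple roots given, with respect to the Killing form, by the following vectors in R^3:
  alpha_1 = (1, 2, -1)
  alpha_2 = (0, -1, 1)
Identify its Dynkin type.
G2

Compute the Cartan integers a_ij = 2(alpha_i, alpha_j)/(alpha_j, alpha_j); the resulting 2x2 Cartan matrix is
[[2, -3], [-1, 2]].
The roots have two lengths (squared-length ratio 3:1); the short ones are alpha_{2}. The associated Dynkin diagram is two nodes joined by a triple edge (G_2), so the type is G_2.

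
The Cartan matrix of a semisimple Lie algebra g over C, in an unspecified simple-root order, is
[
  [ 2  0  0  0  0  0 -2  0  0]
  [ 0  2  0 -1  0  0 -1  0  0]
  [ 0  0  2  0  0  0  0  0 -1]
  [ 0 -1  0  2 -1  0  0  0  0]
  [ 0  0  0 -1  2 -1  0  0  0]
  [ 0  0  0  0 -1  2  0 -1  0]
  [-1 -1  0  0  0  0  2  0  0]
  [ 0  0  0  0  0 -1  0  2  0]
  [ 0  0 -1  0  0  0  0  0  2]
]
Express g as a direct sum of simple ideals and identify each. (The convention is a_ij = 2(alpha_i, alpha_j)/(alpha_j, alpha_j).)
A_2 (sl(3)) ⊕ C_7 (sp(14))

The diagram associated to this matrix has two connected components: the simple roots {alpha_3, alpha_9} form a chain of 2 nodes with single edges (A_2), and {alpha_1, alpha_2, alpha_4, alpha_5, alpha_6, alpha_7, alpha_8} form a chain of 7 nodes with a double edge at one end; the terminal node there is the unique long simple root (C_7). A semisimple Lie algebra decomposes uniquely as the direct sum of simple ideals, one per connected component of its Dynkin diagram, so g ≅ A_2 ⊕ C_7 (dimension 8 + 105 = 113).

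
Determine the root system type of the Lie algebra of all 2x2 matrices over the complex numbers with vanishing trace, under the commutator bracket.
A_1

This is sl(2), which has dimension 2^2 - 1 = 3 and rank 2 - 1 = 1 (a Cartan subalgebra is the diagonal traceless matrices). In the classification of classical Lie algebras, the special linear algebra sl(n+1) has type A_n; here n = 1, so the Dynkin diagram is a chain of 1 nodes with single edges (A_1). Hence the type is A_1.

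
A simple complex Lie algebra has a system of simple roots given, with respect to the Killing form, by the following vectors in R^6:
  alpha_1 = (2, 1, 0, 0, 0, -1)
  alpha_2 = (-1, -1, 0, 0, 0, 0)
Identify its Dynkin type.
type G_2

Compute the Cartan integers a_ij = 2(alpha_i, alpha_j)/(alpha_j, alpha_j); the resulting 2x2 Cartan matrix is
[[2, -3], [-1, 2]].
The roots have two lengths (squared-length ratio 3:1); the short ones are alpha_{2}. The associated Dynkin diagram is two nodes joined by a triple edge (G_2), so the type is G_2.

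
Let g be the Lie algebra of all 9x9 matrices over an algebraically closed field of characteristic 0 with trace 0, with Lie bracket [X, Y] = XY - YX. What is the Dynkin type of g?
A8

This is sl(9), which has dimension 9^2 - 1 = 80 and rank 9 - 1 = 8 (a Cartan subalgebra is the diagonal traceless matrices). In the classification of classical Lie algebras, the special linear algebra sl(n+1) has type A_n; here n = 8, so the Dynkin diagram is a chain of 8 nodes with single edges (A_8). Hence the type is A_8.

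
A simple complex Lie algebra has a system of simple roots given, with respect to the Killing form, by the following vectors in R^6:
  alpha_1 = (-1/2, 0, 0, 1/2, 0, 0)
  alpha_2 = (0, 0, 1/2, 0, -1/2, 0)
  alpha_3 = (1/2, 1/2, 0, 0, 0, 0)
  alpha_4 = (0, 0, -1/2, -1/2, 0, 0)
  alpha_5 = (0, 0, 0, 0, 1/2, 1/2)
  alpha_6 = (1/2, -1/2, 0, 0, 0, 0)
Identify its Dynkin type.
D_6

Compute the Cartan integers a_ij = 2(alpha_i, alpha_j)/(alpha_j, alpha_j); the resulting 6x6 Cartan matrix is
[[2, 0, -1, -1, 0, -1], [0, 2, 0, -1, -1, 0], [-1, 0, 2, 0, 0, 0], [-1, -1, 0, 2, 0, 0], [0, -1, 0, 0, 2, 0], [-1, 0, 0, 0, 0, 2]].
All simple roots have the same length, so the diagram is simply laced. The associated Dynkin diagram is a chain of 4 nodes with a fork of two nodes at one end (D_6), so the type is D_6 (the algebra so(12)).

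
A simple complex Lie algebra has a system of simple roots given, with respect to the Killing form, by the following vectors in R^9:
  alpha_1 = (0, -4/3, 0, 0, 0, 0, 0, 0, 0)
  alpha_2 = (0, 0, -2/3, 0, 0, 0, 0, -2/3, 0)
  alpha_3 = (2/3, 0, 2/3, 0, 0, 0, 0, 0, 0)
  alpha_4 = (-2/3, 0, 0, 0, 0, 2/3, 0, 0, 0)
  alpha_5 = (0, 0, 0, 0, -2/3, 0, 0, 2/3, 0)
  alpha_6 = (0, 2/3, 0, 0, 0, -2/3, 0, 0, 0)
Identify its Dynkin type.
type C_6

Compute the Cartan integers a_ij = 2(alpha_i, alpha_j)/(alpha_j, alpha_j); the resulting 6x6 Cartan matrix is
[[2, 0, 0, 0, 0, -2], [0, 2, -1, 0, -1, 0], [0, -1, 2, -1, 0, 0], [0, 0, -1, 2, 0, -1], [0, -1, 0, 0, 2, 0], [-1, 0, 0, -1, 0, 2]].
The roots have two lengths (squared-length ratio 2:1); the short ones are alpha_{2,3,4,5,6}. The associated Dynkin diagram is a chain of 6 nodes with a double edge at one end; the terminal node there is the unique long simple root (C_6), so the type is C_6 (the algebra sp(12)).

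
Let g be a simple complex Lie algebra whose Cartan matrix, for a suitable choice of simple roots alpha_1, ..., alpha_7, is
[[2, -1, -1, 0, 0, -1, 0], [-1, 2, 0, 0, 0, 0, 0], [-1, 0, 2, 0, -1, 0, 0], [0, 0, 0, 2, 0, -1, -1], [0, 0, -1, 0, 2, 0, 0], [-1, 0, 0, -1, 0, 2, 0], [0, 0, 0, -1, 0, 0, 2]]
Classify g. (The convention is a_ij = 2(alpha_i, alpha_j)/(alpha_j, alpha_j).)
The matrix has rank 7 with 2's on the diagonal. Reading the off-diagonal entries as Dynkin edges (a single edge where a_ij = a_ji = -1; a double or triple edge where a_ij * a_ji = 2 or 3), the diagram is a chain of 6 nodes with one extra node attached to the third node from one end (E_7). One simple-root ordering that puts it in standard form is (alpha_5, alpha_2, alpha_3, alpha_1, alpha_6, alpha_4, alpha_7). So the algebra is type E_7.

E_7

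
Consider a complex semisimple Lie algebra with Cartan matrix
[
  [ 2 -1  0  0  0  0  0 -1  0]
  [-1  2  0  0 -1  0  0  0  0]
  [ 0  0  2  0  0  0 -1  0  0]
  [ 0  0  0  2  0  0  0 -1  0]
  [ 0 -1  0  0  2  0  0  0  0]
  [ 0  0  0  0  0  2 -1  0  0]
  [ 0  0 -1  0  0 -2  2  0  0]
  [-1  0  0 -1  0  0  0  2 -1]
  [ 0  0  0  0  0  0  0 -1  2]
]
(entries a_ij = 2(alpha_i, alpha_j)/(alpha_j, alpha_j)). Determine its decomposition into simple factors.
B_3 (so(7)) ⊕ D_6 (so(12))

The diagram associated to this matrix has two connected components: the simple roots {alpha_3, alpha_6, alpha_7} form a chain of 3 nodes with a double edge at one end; the terminal node there is the unique short simple root (B_3), and {alpha_1, alpha_2, alpha_4, alpha_5, alpha_8, alpha_9} form a chain of 4 nodes with a fork of two nodes at one end (D_6). A semisimple Lie algebra decomposes uniquely as the direct sum of simple ideals, one per connected component of its Dynkin diagram, so g ≅ B_3 ⊕ D_6 (dimension 21 + 66 = 87).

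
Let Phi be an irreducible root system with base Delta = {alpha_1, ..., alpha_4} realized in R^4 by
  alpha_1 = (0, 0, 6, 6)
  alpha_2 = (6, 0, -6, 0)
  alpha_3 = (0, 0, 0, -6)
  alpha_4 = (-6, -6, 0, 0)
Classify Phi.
Compute the Cartan integers a_ij = 2(alpha_i, alpha_j)/(alpha_j, alpha_j); the resulting 4x4 Cartan matrix is
[[2, -1, -2, 0], [-1, 2, 0, -1], [-1, 0, 2, 0], [0, -1, 0, 2]].
The roots have two lengths (squared-length ratio 2:1); the short ones are alpha_{3}. The associated Dynkin diagram is a chain of 4 nodes with a double edge at one end; the terminal node there is the unique short simple root (B_4), so the type is B_4 (the algebra so(9)).

B_4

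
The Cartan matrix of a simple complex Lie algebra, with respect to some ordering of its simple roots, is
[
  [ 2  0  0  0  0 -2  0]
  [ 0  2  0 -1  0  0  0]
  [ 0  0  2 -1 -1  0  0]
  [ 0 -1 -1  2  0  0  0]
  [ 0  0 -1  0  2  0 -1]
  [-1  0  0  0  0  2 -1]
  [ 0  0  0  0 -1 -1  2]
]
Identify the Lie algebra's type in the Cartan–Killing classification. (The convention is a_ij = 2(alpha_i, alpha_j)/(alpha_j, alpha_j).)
The matrix has rank 7 with 2's on the diagonal. Reading the off-diagonal entries as Dynkin edges (a single edge where a_ij = a_ji = -1; a double or triple edge where a_ij * a_ji = 2 or 3), the diagram is a chain of 7 nodes with a double edge at one end; the terminal node there is the unique long simple root (C_7). One simple-root ordering that puts it in standard form is (alpha_2, alpha_4, alpha_3, alpha_5, alpha_7, alpha_6, alpha_1). So the algebra is type C_7, i.e. sp(14).

C_7 (sp(14))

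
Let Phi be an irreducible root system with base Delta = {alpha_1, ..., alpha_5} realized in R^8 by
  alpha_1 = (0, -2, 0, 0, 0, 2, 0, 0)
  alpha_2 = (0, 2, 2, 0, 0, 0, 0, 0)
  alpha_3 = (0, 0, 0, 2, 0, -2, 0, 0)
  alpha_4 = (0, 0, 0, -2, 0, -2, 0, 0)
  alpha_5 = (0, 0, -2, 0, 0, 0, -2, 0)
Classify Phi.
Compute the Cartan integers a_ij = 2(alpha_i, alpha_j)/(alpha_j, alpha_j); the resulting 5x5 Cartan matrix is
[[2, -1, -1, -1, 0], [-1, 2, 0, 0, -1], [-1, 0, 2, 0, 0], [-1, 0, 0, 2, 0], [0, -1, 0, 0, 2]].
All simple roots have the same length, so the diagram is simply laced. The associated Dynkin diagram is a chain of 3 nodes with a fork of two nodes at one end (D_5), so the type is D_5 (the algebra so(10)).

D_5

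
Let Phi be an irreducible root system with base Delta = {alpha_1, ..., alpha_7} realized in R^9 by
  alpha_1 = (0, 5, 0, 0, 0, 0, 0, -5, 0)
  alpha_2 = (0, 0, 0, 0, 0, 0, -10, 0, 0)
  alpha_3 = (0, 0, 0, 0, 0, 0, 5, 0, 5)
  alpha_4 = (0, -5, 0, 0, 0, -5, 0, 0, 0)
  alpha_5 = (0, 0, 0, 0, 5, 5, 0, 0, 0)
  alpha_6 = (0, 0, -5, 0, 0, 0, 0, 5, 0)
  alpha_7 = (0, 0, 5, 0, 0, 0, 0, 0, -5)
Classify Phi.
C7

Compute the Cartan integers a_ij = 2(alpha_i, alpha_j)/(alpha_j, alpha_j); the resulting 7x7 Cartan matrix is
[[2, 0, 0, -1, 0, -1, 0], [0, 2, -2, 0, 0, 0, 0], [0, -1, 2, 0, 0, 0, -1], [-1, 0, 0, 2, -1, 0, 0], [0, 0, 0, -1, 2, 0, 0], [-1, 0, 0, 0, 0, 2, -1], [0, 0, -1, 0, 0, -1, 2]].
The roots have two lengths (squared-length ratio 2:1); the short ones are alpha_{1,3,4,5,6,7}. The associated Dynkin diagram is a chain of 7 nodes with a double edge at one end; the terminal node there is the unique long simple root (C_7), so the type is C_7 (the algebra sp(14)).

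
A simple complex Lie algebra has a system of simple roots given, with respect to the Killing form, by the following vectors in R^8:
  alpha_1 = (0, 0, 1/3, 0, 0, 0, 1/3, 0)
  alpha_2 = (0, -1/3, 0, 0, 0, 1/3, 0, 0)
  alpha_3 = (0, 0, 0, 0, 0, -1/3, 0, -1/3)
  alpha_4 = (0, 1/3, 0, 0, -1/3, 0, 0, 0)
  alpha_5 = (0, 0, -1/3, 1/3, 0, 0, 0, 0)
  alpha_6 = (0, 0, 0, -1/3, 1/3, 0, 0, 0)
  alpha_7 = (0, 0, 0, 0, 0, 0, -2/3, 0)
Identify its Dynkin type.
Compute the Cartan integers a_ij = 2(alpha_i, alpha_j)/(alpha_j, alpha_j); the resulting 7x7 Cartan matrix is
[[2, 0, 0, 0, -1, 0, -1], [0, 2, -1, -1, 0, 0, 0], [0, -1, 2, 0, 0, 0, 0], [0, -1, 0, 2, 0, -1, 0], [-1, 0, 0, 0, 2, -1, 0], [0, 0, 0, -1, -1, 2, 0], [-2, 0, 0, 0, 0, 0, 2]].
The roots have two lengths (squared-length ratio 2:1); the short ones are alpha_{1,2,3,4,5,6}. The associated Dynkin diagram is a chain of 7 nodes with a double edge at one end; the terminal node there is the unique long simple root (C_7), so the type is C_7 (the algebra sp(14)).

C_7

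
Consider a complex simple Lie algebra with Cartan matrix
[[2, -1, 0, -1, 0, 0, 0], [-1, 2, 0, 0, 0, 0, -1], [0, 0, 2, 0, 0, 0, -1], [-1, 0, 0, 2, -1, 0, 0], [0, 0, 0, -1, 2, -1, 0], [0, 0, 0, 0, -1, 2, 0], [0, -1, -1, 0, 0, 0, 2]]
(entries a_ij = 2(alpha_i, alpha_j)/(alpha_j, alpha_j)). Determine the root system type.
The matrix has rank 7 with 2's on the diagonal. Reading the off-diagonal entries as Dynkin edges (a single edge where a_ij = a_ji = -1; a double or triple edge where a_ij * a_ji = 2 or 3), the diagram is a chain of 7 nodes with single edges (A_7). One simple-root ordering that puts it in standard form is (alpha_3, alpha_7, alpha_2, alpha_1, alpha_4, alpha_5, alpha_6). So the algebra is type A_7, i.e. sl(8).

A_7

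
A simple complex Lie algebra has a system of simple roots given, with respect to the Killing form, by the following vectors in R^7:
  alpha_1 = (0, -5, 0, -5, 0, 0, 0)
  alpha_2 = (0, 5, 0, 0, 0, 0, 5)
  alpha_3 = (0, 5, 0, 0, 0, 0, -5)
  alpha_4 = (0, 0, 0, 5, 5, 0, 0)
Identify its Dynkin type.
D4

Compute the Cartan integers a_ij = 2(alpha_i, alpha_j)/(alpha_j, alpha_j); the resulting 4x4 Cartan matrix is
[[2, -1, -1, -1], [-1, 2, 0, 0], [-1, 0, 2, 0], [-1, 0, 0, 2]].
All simple roots have the same length, so the diagram is simply laced. The associated Dynkin diagram is a chain of 2 nodes with a fork of two nodes at one end (D_4), so the type is D_4 (the algebra so(8)).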